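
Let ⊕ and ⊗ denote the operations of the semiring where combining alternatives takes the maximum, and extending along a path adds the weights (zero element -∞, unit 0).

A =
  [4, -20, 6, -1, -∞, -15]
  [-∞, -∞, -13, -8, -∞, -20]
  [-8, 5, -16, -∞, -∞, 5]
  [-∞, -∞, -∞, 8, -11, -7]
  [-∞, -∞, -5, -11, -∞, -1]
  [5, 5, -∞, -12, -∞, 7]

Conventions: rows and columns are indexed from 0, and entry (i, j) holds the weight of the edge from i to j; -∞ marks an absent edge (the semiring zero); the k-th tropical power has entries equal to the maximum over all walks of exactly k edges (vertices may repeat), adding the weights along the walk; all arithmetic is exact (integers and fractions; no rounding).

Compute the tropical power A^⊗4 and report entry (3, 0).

A^⊗2:
  [8, 11, 10, 7, -12, 11]
  [-15, -8, -29, 0, -19, -8]
  [10, 10, -2, -3, -∞, 12]
  [-2, -2, -16, 16, -3, 1]
  [4, 4, -21, -3, -22, 6]
  [12, 12, 11, 4, -23, 14]
A^⊗3:
  [16, 16, 14, 15, -4, 18]
  [-3, -3, -9, 8, -11, -1]
  [17, 17, 16, 9, -14, 19]
  [6, 6, 4, 24, 5, 9]
  [11, 11, 10, 5, -14, 13]
  [19, 19, 18, 12, -7, 21]
A^⊗4:
  [23, 23, 22, 23, 4, 25]
  [4, 4, 3, 16, -3, 6]
  [24, 24, 23, 17, -2, 26]
  [14, 14, 12, 32, 13, 17]
  [18, 18, 17, 13, -6, 20]
  [26, 26, 25, 20, 1, 28]
Key observation: the optimum is the walk 3->3->3->5->0, with weight 8 + 8 + (-7) + 5 = 14.
Optimal value attained by: walk 3->3->3->5->0.
Answer: (A^⊗4)[3][0] = 14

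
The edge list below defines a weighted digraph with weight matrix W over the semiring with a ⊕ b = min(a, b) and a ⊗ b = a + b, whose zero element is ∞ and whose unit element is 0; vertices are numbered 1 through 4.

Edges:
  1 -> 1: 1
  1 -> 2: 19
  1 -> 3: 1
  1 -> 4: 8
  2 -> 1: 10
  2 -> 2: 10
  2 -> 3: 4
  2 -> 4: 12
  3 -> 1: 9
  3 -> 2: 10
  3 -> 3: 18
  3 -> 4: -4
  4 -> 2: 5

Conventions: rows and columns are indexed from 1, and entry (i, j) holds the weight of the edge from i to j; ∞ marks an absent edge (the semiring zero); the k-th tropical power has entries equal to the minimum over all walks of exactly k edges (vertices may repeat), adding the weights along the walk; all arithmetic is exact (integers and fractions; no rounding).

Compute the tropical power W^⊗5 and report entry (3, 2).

W^⊗2:
  [2, 11, 2, -3]
  [11, 14, 11, 0]
  [10, 1, 10, 14]
  [15, 15, 9, 17]
W^⊗3:
  [3, 2, 3, -2]
  [12, 5, 12, 7]
  [11, 11, 5, 6]
  [16, 19, 16, 5]
W^⊗4:
  [4, 3, 4, -1]
  [13, 12, 9, 8]
  [12, 11, 12, 1]
  [17, 10, 17, 12]
W^⊗5:
  [5, 4, 5, 0]
  [14, 13, 14, 5]
  [13, 6, 13, 8]
  [18, 17, 14, 13]
Key observation: the optimum is the walk 3->4->2->3->4->2, with weight (-4) + 5 + 4 + (-4) + 5 = 6.
Optimal value attained by: walk 3->4->2->3->4->2.
Answer: (W^⊗5)[3][2] = 6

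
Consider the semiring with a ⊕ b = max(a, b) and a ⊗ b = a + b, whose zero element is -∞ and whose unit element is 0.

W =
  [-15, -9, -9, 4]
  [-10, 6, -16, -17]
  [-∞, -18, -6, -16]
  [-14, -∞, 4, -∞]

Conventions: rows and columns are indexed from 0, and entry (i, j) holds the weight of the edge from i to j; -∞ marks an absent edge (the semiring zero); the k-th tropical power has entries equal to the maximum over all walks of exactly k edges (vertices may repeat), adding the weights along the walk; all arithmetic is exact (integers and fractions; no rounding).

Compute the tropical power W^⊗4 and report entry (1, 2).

W^⊗2:
  [-10, -3, 8, -11]
  [-4, 12, -10, -6]
  [-28, -12, -12, -22]
  [-29, -14, -2, -10]
W^⊗3:
  [-13, 3, 2, -6]
  [2, 18, -2, 0]
  [-22, -6, -18, -24]
  [-24, -8, -6, -18]
W^⊗4:
  [-7, 9, -2, -9]
  [8, 24, 4, 6]
  [-16, 0, -20, -18]
  [-18, -2, -12, -20]
Key observation: the optimum is the walk 1->1->0->3->2, with weight 6 + (-10) + 4 + 4 = 4.
Optimal value attained by: walk 1->1->0->3->2.
Answer: (W^⊗4)[1][2] = 4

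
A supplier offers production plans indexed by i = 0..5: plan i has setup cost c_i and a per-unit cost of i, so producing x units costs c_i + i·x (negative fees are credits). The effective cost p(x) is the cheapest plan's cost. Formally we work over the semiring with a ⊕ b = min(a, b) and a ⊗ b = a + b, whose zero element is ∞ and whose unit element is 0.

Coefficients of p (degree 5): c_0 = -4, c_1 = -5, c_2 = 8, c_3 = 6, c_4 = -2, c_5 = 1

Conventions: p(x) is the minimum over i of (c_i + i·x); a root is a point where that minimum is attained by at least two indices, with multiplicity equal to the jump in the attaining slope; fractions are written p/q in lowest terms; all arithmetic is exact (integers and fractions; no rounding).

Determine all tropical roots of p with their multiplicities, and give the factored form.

hull edge (i=0, c=-4) to (i=1, c=-5): slope -1, span 1
hull edge (i=1, c=-5) to (i=4, c=-2): slope 1, span 3
hull edge (i=4, c=-2) to (i=5, c=1): slope 3, span 1
Factored form: p(x) = 1 ⊗ (x ⊕ (-3)) ⊗ (x ⊕ (-1)) ⊗ (x ⊕ (-1)) ⊗ (x ⊕ (-1)) ⊗ (x ⊕ 1)
Answer: roots = -3 (mult 1), -1 (mult 3), 1 (mult 1)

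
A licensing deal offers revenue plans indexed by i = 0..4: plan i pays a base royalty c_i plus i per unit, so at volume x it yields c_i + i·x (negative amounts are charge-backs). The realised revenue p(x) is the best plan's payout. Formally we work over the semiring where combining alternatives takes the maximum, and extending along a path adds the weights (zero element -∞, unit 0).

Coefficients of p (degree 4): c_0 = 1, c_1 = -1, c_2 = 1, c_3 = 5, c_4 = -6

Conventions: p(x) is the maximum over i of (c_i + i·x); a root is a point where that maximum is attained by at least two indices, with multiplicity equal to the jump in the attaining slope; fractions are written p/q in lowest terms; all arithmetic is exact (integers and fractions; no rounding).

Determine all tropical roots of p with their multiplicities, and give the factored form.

hull edge (i=0, c=1) to (i=3, c=5): slope 4/3, span 3
hull edge (i=3, c=5) to (i=4, c=-6): slope -11, span 1
Factored form: p(x) = -6 ⊗ (x ⊕ (-4/3)) ⊗ (x ⊕ (-4/3)) ⊗ (x ⊕ (-4/3)) ⊗ (x ⊕ 11)
Answer: roots = -4/3 (mult 3), 11 (mult 1)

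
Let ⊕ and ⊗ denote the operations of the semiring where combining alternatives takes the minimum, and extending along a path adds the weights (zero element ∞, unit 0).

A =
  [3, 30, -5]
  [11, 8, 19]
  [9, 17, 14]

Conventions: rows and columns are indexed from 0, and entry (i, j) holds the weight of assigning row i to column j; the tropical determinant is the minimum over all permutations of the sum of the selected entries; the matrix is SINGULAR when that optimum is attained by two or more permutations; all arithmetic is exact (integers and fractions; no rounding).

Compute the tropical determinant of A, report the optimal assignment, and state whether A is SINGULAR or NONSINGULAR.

σ = (0, 1, 2): 3 + 8 + 14 = 25
σ = (0, 2, 1): 3 + 19 + 17 = 39
σ = (1, 0, 2): 30 + 11 + 14 = 55
σ = (1, 2, 0): 30 + 19 + 9 = 58
σ = (2, 0, 1): (-5) + 11 + 17 = 23
σ = (2, 1, 0): (-5) + 8 + 9 = 12
Optimal value attained by: σ = (2, 1, 0).
Answer: det⊕(A) = 12; verdict: NONSINGULAR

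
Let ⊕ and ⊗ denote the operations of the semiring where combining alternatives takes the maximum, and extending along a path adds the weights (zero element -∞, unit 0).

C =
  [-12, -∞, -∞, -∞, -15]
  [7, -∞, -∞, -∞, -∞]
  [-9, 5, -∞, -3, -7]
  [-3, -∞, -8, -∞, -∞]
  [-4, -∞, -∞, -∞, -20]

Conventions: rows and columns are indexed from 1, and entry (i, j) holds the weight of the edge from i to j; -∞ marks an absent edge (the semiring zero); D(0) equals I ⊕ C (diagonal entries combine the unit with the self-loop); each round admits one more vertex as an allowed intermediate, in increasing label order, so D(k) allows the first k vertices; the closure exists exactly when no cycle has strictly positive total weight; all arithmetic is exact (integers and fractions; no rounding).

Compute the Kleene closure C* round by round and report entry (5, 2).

D(0):
  [0, -∞, -∞, -∞, -15]
  [7, 0, -∞, -∞, -∞]
  [-9, 5, 0, -3, -7]
  [-3, -∞, -8, 0, -∞]
  [-4, -∞, -∞, -∞, 0]
D(1):
  [0, -∞, -∞, -∞, -15]
  [7, 0, -∞, -∞, -8]
  [-9, 5, 0, -3, -7]
  [-3, -∞, -8, 0, -18]
  [-4, -∞, -∞, -∞, 0]
D(2):
  [0, -∞, -∞, -∞, -15]
  [7, 0, -∞, -∞, -8]
  [12, 5, 0, -3, -3]
  [-3, -∞, -8, 0, -18]
  [-4, -∞, -∞, -∞, 0]
D(3):
  [0, -∞, -∞, -∞, -15]
  [7, 0, -∞, -∞, -8]
  [12, 5, 0, -3, -3]
  [4, -3, -8, 0, -11]
  [-4, -∞, -∞, -∞, 0]
D(4):
  [0, -∞, -∞, -∞, -15]
  [7, 0, -∞, -∞, -8]
  [12, 5, 0, -3, -3]
  [4, -3, -8, 0, -11]
  [-4, -∞, -∞, -∞, 0]
D(5):
  [0, -∞, -∞, -∞, -15]
  [7, 0, -∞, -∞, -8]
  [12, 5, 0, -3, -3]
  [4, -3, -8, 0, -11]
  [-4, -∞, -∞, -∞, 0]
Answer: C*[5][2] = -∞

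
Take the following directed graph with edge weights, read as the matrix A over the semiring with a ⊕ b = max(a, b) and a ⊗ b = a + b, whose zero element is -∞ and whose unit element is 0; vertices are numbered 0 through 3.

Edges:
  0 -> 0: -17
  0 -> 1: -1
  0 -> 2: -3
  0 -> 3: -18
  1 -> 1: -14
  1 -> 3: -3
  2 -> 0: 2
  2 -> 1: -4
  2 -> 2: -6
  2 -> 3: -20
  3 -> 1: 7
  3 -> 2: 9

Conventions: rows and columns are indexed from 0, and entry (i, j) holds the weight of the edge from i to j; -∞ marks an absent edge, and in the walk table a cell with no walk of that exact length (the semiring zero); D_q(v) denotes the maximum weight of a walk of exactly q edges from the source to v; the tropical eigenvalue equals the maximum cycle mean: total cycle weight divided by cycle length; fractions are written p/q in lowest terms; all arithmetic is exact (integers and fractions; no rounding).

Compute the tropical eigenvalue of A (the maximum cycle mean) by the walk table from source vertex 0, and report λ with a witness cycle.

q=0: [0, -∞, -∞, -∞]
q=1: [-17, -1, -3, -18]
q=2: [-1, -7, -9, -4]
q=3: [-7, 3, 5, -10]
q=4: [7, 1, -1, 0]
Optimal cycle mean attained by: cycle 1->3->1, total (-3) + 7, length 2.
Answer: λ = 2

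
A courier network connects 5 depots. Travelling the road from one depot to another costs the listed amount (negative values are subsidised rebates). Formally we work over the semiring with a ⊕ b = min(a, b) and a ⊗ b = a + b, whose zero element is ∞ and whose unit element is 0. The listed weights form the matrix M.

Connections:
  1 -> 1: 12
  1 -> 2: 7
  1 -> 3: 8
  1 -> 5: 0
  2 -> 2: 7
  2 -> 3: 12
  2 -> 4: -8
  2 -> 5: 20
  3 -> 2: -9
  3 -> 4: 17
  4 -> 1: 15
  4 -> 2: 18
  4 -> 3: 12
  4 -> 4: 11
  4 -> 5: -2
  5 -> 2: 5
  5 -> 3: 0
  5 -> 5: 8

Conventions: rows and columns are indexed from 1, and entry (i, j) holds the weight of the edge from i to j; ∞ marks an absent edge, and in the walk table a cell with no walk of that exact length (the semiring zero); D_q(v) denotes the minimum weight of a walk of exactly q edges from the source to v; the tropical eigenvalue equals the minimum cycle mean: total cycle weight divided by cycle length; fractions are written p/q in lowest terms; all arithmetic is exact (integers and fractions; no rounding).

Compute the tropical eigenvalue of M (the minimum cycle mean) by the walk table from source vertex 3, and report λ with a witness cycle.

q=0: [∞, ∞, 0, ∞, ∞]
q=1: [∞, -9, ∞, 17, ∞]
q=2: [32, -2, 3, -17, 11]
q=3: [-2, -6, -5, -10, -19]
q=4: [5, -14, -19, -14, -12]
q=5: [1, -28, -12, -22, -16]
Optimal cycle mean attained by: cycle 2->4->5->3->2, total (-8) + (-2) + 0 + (-9), length 4.
Answer: λ = -19/4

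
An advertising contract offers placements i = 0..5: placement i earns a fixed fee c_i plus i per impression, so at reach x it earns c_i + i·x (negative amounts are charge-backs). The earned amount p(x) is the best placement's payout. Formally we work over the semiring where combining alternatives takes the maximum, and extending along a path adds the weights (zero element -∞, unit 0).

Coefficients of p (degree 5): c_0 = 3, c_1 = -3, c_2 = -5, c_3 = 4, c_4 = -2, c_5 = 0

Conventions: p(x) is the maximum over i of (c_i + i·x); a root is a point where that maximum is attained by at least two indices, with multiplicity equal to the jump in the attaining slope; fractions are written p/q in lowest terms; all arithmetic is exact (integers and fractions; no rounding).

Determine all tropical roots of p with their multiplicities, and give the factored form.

hull edge (i=0, c=3) to (i=3, c=4): slope 1/3, span 3
hull edge (i=3, c=4) to (i=5, c=0): slope -2, span 2
Factored form: p(x) = 0 ⊗ (x ⊕ (-1/3)) ⊗ (x ⊕ (-1/3)) ⊗ (x ⊕ (-1/3)) ⊗ (x ⊕ 2) ⊗ (x ⊕ 2)
Answer: roots = -1/3 (mult 3), 2 (mult 2)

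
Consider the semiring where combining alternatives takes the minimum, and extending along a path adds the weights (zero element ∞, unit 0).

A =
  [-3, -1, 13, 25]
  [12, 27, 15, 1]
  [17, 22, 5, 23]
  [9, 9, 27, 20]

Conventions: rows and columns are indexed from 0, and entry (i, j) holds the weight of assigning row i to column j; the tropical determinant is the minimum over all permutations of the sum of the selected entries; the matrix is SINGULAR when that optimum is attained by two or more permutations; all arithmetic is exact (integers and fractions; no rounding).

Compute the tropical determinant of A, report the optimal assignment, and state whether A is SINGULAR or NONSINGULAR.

σ = (0, 1, 2, 3): (-3) + 27 + 5 + 20 = 49
σ = (0, 1, 3, 2): (-3) + 27 + 23 + 27 = 74
σ = (0, 2, 1, 3): (-3) + 15 + 22 + 20 = 54
σ = (0, 2, 3, 1): (-3) + 15 + 23 + 9 = 44
σ = (0, 3, 1, 2): (-3) + 1 + 22 + 27 = 47
σ = (0, 3, 2, 1): (-3) + 1 + 5 + 9 = 12
σ = (1, 0, 2, 3): (-1) + 12 + 5 + 20 = 36
σ = (1, 0, 3, 2): (-1) + 12 + 23 + 27 = 61
σ = (1, 2, 0, 3): (-1) + 15 + 17 + 20 = 51
σ = (1, 2, 3, 0): (-1) + 15 + 23 + 9 = 46
σ = (1, 3, 0, 2): (-1) + 1 + 17 + 27 = 44
σ = (1, 3, 2, 0): (-1) + 1 + 5 + 9 = 14
σ = (2, 0, 1, 3): 13 + 12 + 22 + 20 = 67
σ = (2, 0, 3, 1): 13 + 12 + 23 + 9 = 57
σ = (2, 1, 0, 3): 13 + 27 + 17 + 20 = 77
σ = (2, 1, 3, 0): 13 + 27 + 23 + 9 = 72
σ = (2, 3, 0, 1): 13 + 1 + 17 + 9 = 40
σ = (2, 3, 1, 0): 13 + 1 + 22 + 9 = 45
σ = (3, 0, 1, 2): 25 + 12 + 22 + 27 = 86
σ = (3, 0, 2, 1): 25 + 12 + 5 + 9 = 51
σ = (3, 1, 0, 2): 25 + 27 + 17 + 27 = 96
σ = (3, 1, 2, 0): 25 + 27 + 5 + 9 = 66
σ = (3, 2, 0, 1): 25 + 15 + 17 + 9 = 66
σ = (3, 2, 1, 0): 25 + 15 + 22 + 9 = 71
Optimal value attained by: σ = (0, 3, 2, 1).
Answer: det⊕(A) = 12; verdict: NONSINGULAR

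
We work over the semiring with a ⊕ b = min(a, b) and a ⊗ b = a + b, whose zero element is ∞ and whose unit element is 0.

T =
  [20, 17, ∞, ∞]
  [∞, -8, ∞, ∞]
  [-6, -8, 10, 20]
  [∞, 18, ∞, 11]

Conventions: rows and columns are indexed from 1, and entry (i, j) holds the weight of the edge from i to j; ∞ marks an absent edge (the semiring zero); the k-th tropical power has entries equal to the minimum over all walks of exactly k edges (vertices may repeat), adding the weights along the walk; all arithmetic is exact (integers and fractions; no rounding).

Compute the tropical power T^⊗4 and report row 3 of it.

T^⊗2:
  [40, 9, ∞, ∞]
  [∞, -16, ∞, ∞]
  [4, -16, 20, 30]
  [∞, 10, ∞, 22]
T^⊗3:
  [60, 1, ∞, ∞]
  [∞, -24, ∞, ∞]
  [14, -24, 30, 40]
  [∞, 2, ∞, 33]
T^⊗4:
  [80, -7, ∞, ∞]
  [∞, -32, ∞, ∞]
  [24, -32, 40, 50]
  [∞, -6, ∞, 44]
Answer: row 3 of T^⊗4 = [24, -32, 40, 50]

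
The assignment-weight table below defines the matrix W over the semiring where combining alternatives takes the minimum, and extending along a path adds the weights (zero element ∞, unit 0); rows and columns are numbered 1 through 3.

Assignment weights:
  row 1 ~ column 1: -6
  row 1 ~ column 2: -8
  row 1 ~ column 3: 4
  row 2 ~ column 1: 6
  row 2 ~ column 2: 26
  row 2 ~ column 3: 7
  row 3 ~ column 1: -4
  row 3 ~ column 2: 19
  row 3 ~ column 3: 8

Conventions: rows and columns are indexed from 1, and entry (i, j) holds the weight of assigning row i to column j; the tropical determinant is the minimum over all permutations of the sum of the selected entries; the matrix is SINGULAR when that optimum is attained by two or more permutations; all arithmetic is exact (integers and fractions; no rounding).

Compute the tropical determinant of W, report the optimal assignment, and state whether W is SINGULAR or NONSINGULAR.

σ = (1, 2, 3): (-6) + 26 + 8 = 28
σ = (1, 3, 2): (-6) + 7 + 19 = 20
σ = (2, 1, 3): (-8) + 6 + 8 = 6
σ = (2, 3, 1): (-8) + 7 + (-4) = -5
σ = (3, 1, 2): 4 + 6 + 19 = 29
σ = (3, 2, 1): 4 + 26 + (-4) = 26
Optimal value attained by: σ = (2, 3, 1).
Answer: det⊕(W) = -5; verdict: NONSINGULAR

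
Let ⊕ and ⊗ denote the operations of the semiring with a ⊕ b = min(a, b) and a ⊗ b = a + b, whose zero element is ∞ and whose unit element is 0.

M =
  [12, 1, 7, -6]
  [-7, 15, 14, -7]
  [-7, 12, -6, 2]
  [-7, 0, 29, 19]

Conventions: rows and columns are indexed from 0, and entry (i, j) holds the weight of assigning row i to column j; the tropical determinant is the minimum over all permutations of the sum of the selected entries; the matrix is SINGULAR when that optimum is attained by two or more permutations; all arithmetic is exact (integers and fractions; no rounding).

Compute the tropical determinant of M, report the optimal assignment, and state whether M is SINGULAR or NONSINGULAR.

σ = (0, 1, 2, 3): 12 + 15 + (-6) + 19 = 40
σ = (0, 1, 3, 2): 12 + 15 + 2 + 29 = 58
σ = (0, 2, 1, 3): 12 + 14 + 12 + 19 = 57
σ = (0, 2, 3, 1): 12 + 14 + 2 + 0 = 28
σ = (0, 3, 1, 2): 12 + (-7) + 12 + 29 = 46
σ = (0, 3, 2, 1): 12 + (-7) + (-6) + 0 = -1
σ = (1, 0, 2, 3): 1 + (-7) + (-6) + 19 = 7
σ = (1, 0, 3, 2): 1 + (-7) + 2 + 29 = 25
σ = (1, 2, 0, 3): 1 + 14 + (-7) + 19 = 27
σ = (1, 2, 3, 0): 1 + 14 + 2 + (-7) = 10
σ = (1, 3, 0, 2): 1 + (-7) + (-7) + 29 = 16
σ = (1, 3, 2, 0): 1 + (-7) + (-6) + (-7) = -19
σ = (2, 0, 1, 3): 7 + (-7) + 12 + 19 = 31
σ = (2, 0, 3, 1): 7 + (-7) + 2 + 0 = 2
σ = (2, 1, 0, 3): 7 + 15 + (-7) + 19 = 34
σ = (2, 1, 3, 0): 7 + 15 + 2 + (-7) = 17
σ = (2, 3, 0, 1): 7 + (-7) + (-7) + 0 = -7
σ = (2, 3, 1, 0): 7 + (-7) + 12 + (-7) = 5
σ = (3, 0, 1, 2): (-6) + (-7) + 12 + 29 = 28
σ = (3, 0, 2, 1): (-6) + (-7) + (-6) + 0 = -19
σ = (3, 1, 0, 2): (-6) + 15 + (-7) + 29 = 31
σ = (3, 1, 2, 0): (-6) + 15 + (-6) + (-7) = -4
σ = (3, 2, 0, 1): (-6) + 14 + (-7) + 0 = 1
σ = (3, 2, 1, 0): (-6) + 14 + 12 + (-7) = 13
Optimal value attained by: σ = (1, 3, 2, 0).
Answer: det⊕(M) = -19; verdict: SINGULAR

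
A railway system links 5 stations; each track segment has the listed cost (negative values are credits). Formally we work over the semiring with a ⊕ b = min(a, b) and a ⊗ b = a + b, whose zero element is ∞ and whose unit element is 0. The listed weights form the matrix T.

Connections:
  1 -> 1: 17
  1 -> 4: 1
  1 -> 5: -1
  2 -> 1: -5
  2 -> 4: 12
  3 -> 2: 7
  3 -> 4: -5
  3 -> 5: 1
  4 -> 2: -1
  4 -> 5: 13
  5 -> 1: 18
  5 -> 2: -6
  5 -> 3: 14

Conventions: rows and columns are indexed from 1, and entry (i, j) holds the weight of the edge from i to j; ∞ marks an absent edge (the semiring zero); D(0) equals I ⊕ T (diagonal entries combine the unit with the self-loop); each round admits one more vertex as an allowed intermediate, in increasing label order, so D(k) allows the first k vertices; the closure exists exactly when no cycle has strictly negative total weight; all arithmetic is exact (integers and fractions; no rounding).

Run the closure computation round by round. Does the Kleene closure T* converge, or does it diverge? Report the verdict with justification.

D(0):
  [0, ∞, ∞, 1, -1]
  [-5, 0, ∞, 12, ∞]
  [∞, 7, 0, -5, 1]
  [∞, -1, ∞, 0, 13]
  [18, -6, 14, ∞, 0]
D(1):
  [0, ∞, ∞, 1, -1]
  [-5, 0, ∞, -4, -6]
  [∞, 7, 0, -5, 1]
  [∞, -1, ∞, 0, 13]
  [18, -6, 14, 19, 0]
Detection: at round 2, diagonal entry (4, 4) turns strictly negative.
Key observation: the cycle 4->2->1->4 has total weight (-1) + (-5) + 1, which is strictly negative.
Answer: DIVERGES — negative cycle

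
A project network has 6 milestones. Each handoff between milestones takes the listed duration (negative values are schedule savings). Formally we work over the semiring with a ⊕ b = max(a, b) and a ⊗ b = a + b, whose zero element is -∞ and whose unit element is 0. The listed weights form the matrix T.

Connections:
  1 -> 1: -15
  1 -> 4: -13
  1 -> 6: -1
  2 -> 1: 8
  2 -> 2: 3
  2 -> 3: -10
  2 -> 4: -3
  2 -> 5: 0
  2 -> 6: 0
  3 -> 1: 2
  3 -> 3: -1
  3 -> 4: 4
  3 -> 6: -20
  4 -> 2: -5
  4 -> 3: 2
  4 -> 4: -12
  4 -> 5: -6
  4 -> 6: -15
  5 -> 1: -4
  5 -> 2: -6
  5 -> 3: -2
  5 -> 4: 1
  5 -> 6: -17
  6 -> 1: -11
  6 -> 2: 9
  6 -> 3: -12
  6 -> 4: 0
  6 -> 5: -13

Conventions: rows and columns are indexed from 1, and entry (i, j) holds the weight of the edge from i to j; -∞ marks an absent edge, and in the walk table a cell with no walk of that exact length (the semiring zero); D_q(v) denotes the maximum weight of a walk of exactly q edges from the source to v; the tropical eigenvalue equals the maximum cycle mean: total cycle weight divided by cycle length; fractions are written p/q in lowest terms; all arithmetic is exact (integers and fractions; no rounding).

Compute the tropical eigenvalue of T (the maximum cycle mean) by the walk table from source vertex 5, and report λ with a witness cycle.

q=0: [-∞, -∞, -∞, -∞, 0, -∞]
q=1: [-4, -6, -2, 1, -∞, -17]
q=2: [2, -3, 3, 2, -5, -5]
q=3: [5, 4, 4, 7, -3, 1]
q=4: [12, 10, 9, 8, 4, 4]
q=5: [18, 13, 10, 13, 10, 11]
q=6: [21, 20, 15, 14, 13, 17]
Optimal cycle mean attained by: cycle 1->6->2->1, total (-1) + 9 + 8, length 3.
Answer: λ = 16/3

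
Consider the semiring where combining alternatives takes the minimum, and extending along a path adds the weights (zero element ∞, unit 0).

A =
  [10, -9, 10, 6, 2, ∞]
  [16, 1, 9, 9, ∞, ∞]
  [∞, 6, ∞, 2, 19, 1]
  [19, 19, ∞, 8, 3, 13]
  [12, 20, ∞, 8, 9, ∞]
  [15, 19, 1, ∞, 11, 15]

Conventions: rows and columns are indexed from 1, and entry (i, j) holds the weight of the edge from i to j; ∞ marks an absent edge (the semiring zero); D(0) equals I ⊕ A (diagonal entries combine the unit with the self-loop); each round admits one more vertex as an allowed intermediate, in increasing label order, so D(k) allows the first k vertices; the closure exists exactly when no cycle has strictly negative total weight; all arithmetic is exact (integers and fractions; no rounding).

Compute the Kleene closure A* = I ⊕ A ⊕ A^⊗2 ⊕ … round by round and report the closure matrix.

D(0):
  [0, -9, 10, 6, 2, ∞]
  [16, 0, 9, 9, ∞, ∞]
  [∞, 6, 0, 2, 19, 1]
  [19, 19, ∞, 0, 3, 13]
  [12, 20, ∞, 8, 0, ∞]
  [15, 19, 1, ∞, 11, 0]
D(1):
  [0, -9, 10, 6, 2, ∞]
  [16, 0, 9, 9, 18, ∞]
  [∞, 6, 0, 2, 19, 1]
  [19, 10, 29, 0, 3, 13]
  [12, 3, 22, 8, 0, ∞]
  [15, 6, 1, 21, 11, 0]
D(2):
  [0, -9, 0, 0, 2, ∞]
  [16, 0, 9, 9, 18, ∞]
  [22, 6, 0, 2, 19, 1]
  [19, 10, 19, 0, 3, 13]
  [12, 3, 12, 8, 0, ∞]
  [15, 6, 1, 15, 11, 0]
D(3):
  [0, -9, 0, 0, 2, 1]
  [16, 0, 9, 9, 18, 10]
  [22, 6, 0, 2, 19, 1]
  [19, 10, 19, 0, 3, 13]
  [12, 3, 12, 8, 0, 13]
  [15, 6, 1, 3, 11, 0]
D(4):
  [0, -9, 0, 0, 2, 1]
  [16, 0, 9, 9, 12, 10]
  [21, 6, 0, 2, 5, 1]
  [19, 10, 19, 0, 3, 13]
  [12, 3, 12, 8, 0, 13]
  [15, 6, 1, 3, 6, 0]
D(5):
  [0, -9, 0, 0, 2, 1]
  [16, 0, 9, 9, 12, 10]
  [17, 6, 0, 2, 5, 1]
  [15, 6, 15, 0, 3, 13]
  [12, 3, 12, 8, 0, 13]
  [15, 6, 1, 3, 6, 0]
D(6):
  [0, -9, 0, 0, 2, 1]
  [16, 0, 9, 9, 12, 10]
  [16, 6, 0, 2, 5, 1]
  [15, 6, 14, 0, 3, 13]
  [12, 3, 12, 8, 0, 13]
  [15, 6, 1, 3, 6, 0]
Answer: A* = [[0, -9, 0, 0, 2, 1], [16, 0, 9, 9, 12, 10], [16, 6, 0, 2, 5, 1], [15, 6, 14, 0, 3, 13], [12, 3, 12, 8, 0, 13], [15, 6, 1, 3, 6, 0]]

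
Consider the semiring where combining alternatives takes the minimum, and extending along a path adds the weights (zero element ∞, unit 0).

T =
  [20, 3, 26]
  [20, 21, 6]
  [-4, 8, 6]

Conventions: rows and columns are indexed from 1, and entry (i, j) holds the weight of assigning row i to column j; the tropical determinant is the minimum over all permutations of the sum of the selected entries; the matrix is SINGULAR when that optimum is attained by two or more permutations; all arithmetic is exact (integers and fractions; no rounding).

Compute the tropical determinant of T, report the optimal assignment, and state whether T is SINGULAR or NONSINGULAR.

σ = (1, 2, 3): 20 + 21 + 6 = 47
σ = (1, 3, 2): 20 + 6 + 8 = 34
σ = (2, 1, 3): 3 + 20 + 6 = 29
σ = (2, 3, 1): 3 + 6 + (-4) = 5
σ = (3, 1, 2): 26 + 20 + 8 = 54
σ = (3, 2, 1): 26 + 21 + (-4) = 43
Optimal value attained by: σ = (2, 3, 1).
Answer: det⊕(T) = 5; verdict: NONSINGULAR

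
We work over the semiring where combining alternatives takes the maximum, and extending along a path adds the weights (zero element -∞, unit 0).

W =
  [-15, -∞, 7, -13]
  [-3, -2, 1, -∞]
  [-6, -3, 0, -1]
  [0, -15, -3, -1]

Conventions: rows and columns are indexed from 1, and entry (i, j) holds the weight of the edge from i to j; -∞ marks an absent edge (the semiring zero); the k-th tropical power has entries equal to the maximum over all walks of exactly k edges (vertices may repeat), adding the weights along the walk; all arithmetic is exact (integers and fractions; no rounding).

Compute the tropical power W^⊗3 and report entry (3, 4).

W^⊗2:
  [1, 4, 7, 6]
  [-5, -2, 4, 0]
  [-1, -3, 1, -1]
  [-1, -6, 7, -2]
W^⊗3:
  [6, 4, 8, 6]
  [0, 1, 4, 3]
  [-1, -2, 6, 0]
  [1, 4, 7, 6]
Key observation: the optimum is the walk 3->1->3->4, with weight (-6) + 7 + (-1) = 0.
Optimal value attained by: walk 3->1->3->4.
Answer: (W^⊗3)[3][4] = 0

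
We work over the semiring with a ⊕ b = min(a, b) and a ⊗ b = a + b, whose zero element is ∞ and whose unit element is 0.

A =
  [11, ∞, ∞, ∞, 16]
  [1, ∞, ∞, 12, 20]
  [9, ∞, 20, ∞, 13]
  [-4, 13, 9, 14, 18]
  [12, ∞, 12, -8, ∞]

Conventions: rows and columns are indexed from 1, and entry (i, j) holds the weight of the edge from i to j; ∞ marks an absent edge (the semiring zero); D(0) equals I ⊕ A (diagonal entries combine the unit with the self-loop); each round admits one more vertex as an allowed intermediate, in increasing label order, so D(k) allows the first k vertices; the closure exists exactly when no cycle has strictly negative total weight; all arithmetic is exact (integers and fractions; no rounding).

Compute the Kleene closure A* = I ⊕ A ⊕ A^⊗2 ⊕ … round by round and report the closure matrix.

D(0):
  [0, ∞, ∞, ∞, 16]
  [1, 0, ∞, 12, 20]
  [9, ∞, 0, ∞, 13]
  [-4, 13, 9, 0, 18]
  [12, ∞, 12, -8, 0]
D(1):
  [0, ∞, ∞, ∞, 16]
  [1, 0, ∞, 12, 17]
  [9, ∞, 0, ∞, 13]
  [-4, 13, 9, 0, 12]
  [12, ∞, 12, -8, 0]
D(2):
  [0, ∞, ∞, ∞, 16]
  [1, 0, ∞, 12, 17]
  [9, ∞, 0, ∞, 13]
  [-4, 13, 9, 0, 12]
  [12, ∞, 12, -8, 0]
D(3):
  [0, ∞, ∞, ∞, 16]
  [1, 0, ∞, 12, 17]
  [9, ∞, 0, ∞, 13]
  [-4, 13, 9, 0, 12]
  [12, ∞, 12, -8, 0]
D(4):
  [0, ∞, ∞, ∞, 16]
  [1, 0, 21, 12, 17]
  [9, ∞, 0, ∞, 13]
  [-4, 13, 9, 0, 12]
  [-12, 5, 1, -8, 0]
D(5):
  [0, 21, 17, 8, 16]
  [1, 0, 18, 9, 17]
  [1, 18, 0, 5, 13]
  [-4, 13, 9, 0, 12]
  [-12, 5, 1, -8, 0]
Answer: A* = [[0, 21, 17, 8, 16], [1, 0, 18, 9, 17], [1, 18, 0, 5, 13], [-4, 13, 9, 0, 12], [-12, 5, 1, -8, 0]]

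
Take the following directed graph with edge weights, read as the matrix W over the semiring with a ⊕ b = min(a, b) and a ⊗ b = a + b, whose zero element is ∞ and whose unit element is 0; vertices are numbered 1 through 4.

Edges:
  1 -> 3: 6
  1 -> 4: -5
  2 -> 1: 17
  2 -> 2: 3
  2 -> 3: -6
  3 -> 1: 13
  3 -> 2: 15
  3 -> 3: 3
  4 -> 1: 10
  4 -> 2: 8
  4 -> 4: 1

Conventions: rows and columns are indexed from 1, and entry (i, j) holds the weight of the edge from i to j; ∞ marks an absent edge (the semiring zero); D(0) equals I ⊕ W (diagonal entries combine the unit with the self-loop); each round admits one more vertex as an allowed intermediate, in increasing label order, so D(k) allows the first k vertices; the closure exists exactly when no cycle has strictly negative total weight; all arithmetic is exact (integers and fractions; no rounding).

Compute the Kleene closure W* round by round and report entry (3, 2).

D(0):
  [0, ∞, 6, -5]
  [17, 0, -6, ∞]
  [13, 15, 0, ∞]
  [10, 8, ∞, 0]
D(1):
  [0, ∞, 6, -5]
  [17, 0, -6, 12]
  [13, 15, 0, 8]
  [10, 8, 16, 0]
D(2):
  [0, ∞, 6, -5]
  [17, 0, -6, 12]
  [13, 15, 0, 8]
  [10, 8, 2, 0]
D(3):
  [0, 21, 6, -5]
  [7, 0, -6, 2]
  [13, 15, 0, 8]
  [10, 8, 2, 0]
D(4):
  [0, 3, -3, -5]
  [7, 0, -6, 2]
  [13, 15, 0, 8]
  [10, 8, 2, 0]
Answer: W*[3][2] = 15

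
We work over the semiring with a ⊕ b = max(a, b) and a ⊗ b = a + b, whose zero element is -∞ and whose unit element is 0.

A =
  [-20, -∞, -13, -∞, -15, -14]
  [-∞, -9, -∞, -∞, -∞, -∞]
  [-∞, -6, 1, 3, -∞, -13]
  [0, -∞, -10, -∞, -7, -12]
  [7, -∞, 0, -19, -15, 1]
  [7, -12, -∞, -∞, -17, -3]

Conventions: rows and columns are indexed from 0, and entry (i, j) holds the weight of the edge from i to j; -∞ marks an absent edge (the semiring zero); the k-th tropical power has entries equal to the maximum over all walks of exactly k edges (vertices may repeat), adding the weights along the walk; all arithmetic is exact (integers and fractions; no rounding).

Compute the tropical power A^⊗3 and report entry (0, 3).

A^⊗2:
  [-7, -19, -12, -10, -30, -14]
  [-∞, -18, -∞, -∞, -∞, -∞]
  [3, -5, 2, 4, -4, -9]
  [0, -16, -7, -7, -15, -6]
  [8, -6, 1, 3, -8, -2]
  [4, -15, -6, -36, -8, -6]
A^⊗3:
  [-7, -18, -11, -9, -17, -17]
  [-∞, -27, -∞, -∞, -∞, -∞]
  [4, -4, 3, 5, -3, -3]
  [1, -13, -6, -4, -14, -9]
  [5, -5, 2, 4, -4, -5]
  [1, -12, -5, -3, -11, -7]
Key observation: the optimum is the walk 0->2->2->3, with weight (-13) + 1 + 3 = -9.
Optimal value attained by: walk 0->2->2->3.
Answer: (A^⊗3)[0][3] = -9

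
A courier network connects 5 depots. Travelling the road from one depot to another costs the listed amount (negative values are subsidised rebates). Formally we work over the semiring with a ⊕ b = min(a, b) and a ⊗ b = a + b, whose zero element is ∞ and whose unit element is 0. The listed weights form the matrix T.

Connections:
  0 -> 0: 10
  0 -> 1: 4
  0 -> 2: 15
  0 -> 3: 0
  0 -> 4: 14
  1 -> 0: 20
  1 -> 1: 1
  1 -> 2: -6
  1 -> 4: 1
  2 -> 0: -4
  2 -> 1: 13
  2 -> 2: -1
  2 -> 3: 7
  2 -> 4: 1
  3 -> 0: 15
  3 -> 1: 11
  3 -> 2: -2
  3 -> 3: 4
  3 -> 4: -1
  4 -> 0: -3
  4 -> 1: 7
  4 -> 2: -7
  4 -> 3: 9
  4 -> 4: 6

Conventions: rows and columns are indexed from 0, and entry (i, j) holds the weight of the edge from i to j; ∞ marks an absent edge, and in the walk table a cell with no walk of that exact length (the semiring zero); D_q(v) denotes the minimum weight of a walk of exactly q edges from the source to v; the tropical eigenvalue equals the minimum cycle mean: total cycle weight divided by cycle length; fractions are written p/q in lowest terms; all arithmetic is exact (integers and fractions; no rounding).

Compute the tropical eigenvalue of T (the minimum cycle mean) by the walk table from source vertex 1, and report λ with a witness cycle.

q=0: [∞, 0, ∞, ∞, ∞]
q=1: [20, 1, -6, ∞, 1]
q=2: [-10, 2, -7, 1, -5]
q=3: [-11, -6, -12, -10, -6]
q=4: [-16, -7, -13, -11, -11]
q=5: [-17, -12, -18, -16, -12]
Optimal cycle mean attained by: cycle 0->3->4->2->0, total 0 + (-1) + (-7) + (-4), length 4.
Answer: λ = -3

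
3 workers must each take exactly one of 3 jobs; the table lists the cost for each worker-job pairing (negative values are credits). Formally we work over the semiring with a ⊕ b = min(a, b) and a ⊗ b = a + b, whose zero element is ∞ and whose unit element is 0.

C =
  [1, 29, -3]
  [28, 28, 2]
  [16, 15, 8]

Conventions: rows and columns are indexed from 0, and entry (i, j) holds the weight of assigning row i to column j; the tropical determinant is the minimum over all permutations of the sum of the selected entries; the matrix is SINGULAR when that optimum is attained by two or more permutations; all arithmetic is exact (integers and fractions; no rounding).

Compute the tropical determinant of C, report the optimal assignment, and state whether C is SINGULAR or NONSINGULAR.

σ = (0, 1, 2): 1 + 28 + 8 = 37
σ = (0, 2, 1): 1 + 2 + 15 = 18
σ = (1, 0, 2): 29 + 28 + 8 = 65
σ = (1, 2, 0): 29 + 2 + 16 = 47
σ = (2, 0, 1): (-3) + 28 + 15 = 40
σ = (2, 1, 0): (-3) + 28 + 16 = 41
Optimal value attained by: σ = (0, 2, 1).
Answer: det⊕(C) = 18; verdict: NONSINGULAR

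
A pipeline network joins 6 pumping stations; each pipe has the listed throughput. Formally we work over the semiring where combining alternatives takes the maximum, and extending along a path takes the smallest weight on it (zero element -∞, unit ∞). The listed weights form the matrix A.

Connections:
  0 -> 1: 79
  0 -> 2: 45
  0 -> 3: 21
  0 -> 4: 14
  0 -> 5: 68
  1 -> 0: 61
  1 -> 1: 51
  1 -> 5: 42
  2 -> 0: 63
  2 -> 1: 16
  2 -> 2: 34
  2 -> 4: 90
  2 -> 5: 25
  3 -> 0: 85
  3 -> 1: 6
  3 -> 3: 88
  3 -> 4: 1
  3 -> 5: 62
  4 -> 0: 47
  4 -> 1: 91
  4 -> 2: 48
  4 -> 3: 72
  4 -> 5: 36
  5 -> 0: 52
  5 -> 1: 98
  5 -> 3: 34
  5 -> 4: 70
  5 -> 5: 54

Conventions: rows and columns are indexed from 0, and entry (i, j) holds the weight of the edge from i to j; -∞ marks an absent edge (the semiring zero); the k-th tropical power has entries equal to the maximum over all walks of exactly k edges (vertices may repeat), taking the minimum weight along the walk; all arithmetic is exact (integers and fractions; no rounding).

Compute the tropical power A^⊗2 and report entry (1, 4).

A^⊗2:
  [61, 68, 34, 34, 68, 54]
  [51, 61, 45, 34, 42, 61]
  [47, 90, 48, 72, 34, 63]
  [85, 79, 45, 88, 62, 68]
  [72, 51, 45, 72, 48, 62]
  [61, 70, 48, 70, 54, 54]
Key observation: the optimum is the walk 1->5->4, with weight 42 min 70 = 42.
Optimal value attained by: walk 1->5->4.
Answer: (A^⊗2)[1][4] = 42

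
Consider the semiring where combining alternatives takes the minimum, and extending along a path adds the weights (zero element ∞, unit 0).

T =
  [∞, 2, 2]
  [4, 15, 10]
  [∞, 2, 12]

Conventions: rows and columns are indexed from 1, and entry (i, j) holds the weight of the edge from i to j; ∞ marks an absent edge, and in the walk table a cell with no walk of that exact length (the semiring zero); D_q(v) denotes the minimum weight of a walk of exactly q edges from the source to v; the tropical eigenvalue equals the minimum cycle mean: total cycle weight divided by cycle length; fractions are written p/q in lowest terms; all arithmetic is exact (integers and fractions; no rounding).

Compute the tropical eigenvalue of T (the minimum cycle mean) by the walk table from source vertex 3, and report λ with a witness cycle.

q=0: [∞, ∞, 0]
q=1: [∞, 2, 12]
q=2: [6, 14, 12]
q=3: [18, 8, 8]
Optimal cycle mean attained by: cycle 1->3->2->1, total 2 + 2 + 4, length 3.
Answer: λ = 8/3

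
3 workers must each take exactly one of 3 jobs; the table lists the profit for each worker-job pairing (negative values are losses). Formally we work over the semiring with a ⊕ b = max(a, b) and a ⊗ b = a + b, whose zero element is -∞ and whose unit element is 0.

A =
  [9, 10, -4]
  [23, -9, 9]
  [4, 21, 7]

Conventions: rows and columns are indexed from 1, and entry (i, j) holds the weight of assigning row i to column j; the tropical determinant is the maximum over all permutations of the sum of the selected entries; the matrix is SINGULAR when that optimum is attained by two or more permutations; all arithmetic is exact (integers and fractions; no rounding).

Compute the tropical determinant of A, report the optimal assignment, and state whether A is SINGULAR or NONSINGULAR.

σ = (1, 2, 3): 9 + (-9) + 7 = 7
σ = (1, 3, 2): 9 + 9 + 21 = 39
σ = (2, 1, 3): 10 + 23 + 7 = 40
σ = (2, 3, 1): 10 + 9 + 4 = 23
σ = (3, 1, 2): (-4) + 23 + 21 = 40
σ = (3, 2, 1): (-4) + (-9) + 4 = -9
Optimal value attained by: σ = (2, 1, 3).
Answer: det⊕(A) = 40; verdict: SINGULAR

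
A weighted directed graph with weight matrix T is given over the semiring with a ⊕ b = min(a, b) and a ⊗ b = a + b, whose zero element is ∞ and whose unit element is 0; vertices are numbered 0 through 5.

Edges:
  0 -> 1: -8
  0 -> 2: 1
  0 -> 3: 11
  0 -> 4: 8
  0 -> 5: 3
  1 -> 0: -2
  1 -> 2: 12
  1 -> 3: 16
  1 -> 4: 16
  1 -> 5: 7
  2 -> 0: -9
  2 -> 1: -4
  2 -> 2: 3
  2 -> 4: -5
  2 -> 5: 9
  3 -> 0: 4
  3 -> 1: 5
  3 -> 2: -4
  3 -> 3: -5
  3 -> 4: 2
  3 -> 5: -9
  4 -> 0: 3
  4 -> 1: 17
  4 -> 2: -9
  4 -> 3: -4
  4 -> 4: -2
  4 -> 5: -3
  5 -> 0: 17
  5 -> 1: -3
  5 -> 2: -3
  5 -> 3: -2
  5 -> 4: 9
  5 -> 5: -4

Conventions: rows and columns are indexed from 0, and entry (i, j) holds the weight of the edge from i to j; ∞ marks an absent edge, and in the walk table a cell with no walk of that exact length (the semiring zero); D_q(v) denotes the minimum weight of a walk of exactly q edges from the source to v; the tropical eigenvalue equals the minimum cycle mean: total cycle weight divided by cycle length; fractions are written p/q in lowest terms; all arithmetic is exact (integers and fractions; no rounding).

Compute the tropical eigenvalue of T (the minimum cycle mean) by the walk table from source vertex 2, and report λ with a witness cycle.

q=0: [∞, ∞, 0, ∞, ∞, ∞]
q=1: [-9, -4, 3, ∞, -5, 9]
q=2: [-6, -17, -14, -9, -7, -8]
q=3: [-23, -18, -16, -14, -19, -18]
q=4: [-25, -31, -28, -23, -21, -23]
q=5: [-37, -33, -30, -28, -33, -32]
q=6: [-39, -45, -42, -37, -35, -37]
Optimal cycle mean attained by: cycle 2->4->2, total (-5) + (-9), length 2.
Answer: λ = -7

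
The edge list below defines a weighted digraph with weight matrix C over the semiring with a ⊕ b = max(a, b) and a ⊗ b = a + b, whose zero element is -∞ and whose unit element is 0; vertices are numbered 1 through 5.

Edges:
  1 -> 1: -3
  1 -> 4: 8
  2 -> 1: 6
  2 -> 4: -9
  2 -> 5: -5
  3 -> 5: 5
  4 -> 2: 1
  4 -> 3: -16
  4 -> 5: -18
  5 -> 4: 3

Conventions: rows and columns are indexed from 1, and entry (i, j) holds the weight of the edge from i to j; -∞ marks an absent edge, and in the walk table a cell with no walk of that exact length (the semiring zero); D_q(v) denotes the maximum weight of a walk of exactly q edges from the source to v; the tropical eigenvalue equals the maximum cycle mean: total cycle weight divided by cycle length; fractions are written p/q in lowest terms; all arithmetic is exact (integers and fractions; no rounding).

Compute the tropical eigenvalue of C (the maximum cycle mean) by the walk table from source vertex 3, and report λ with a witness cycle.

q=0: [-∞, -∞, 0, -∞, -∞]
q=1: [-∞, -∞, -∞, -∞, 5]
q=2: [-∞, -∞, -∞, 8, -∞]
q=3: [-∞, 9, -8, -∞, -10]
q=4: [15, -∞, -∞, 0, 4]
q=5: [12, 1, -16, 23, -18]
Optimal cycle mean attained by: cycle 1->4->2->1, total 8 + 1 + 6, length 3.
Answer: λ = 5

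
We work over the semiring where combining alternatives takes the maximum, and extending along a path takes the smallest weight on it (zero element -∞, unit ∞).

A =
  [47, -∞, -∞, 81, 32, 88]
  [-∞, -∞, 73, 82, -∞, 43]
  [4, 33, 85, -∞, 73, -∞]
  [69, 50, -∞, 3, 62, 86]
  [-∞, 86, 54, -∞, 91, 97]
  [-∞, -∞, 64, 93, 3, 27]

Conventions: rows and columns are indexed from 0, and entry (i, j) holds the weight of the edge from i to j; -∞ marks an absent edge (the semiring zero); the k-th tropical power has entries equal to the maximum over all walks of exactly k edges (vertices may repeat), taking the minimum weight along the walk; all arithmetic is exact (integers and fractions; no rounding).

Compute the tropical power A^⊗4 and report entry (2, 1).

A^⊗2:
  [69, 50, 64, 88, 62, 81]
  [69, 50, 73, 43, 73, 82]
  [4, 73, 85, 33, 73, 73]
  [47, 62, 64, 86, 62, 69]
  [4, 86, 73, 93, 91, 91]
  [69, 50, 64, 27, 64, 86]
A^⊗3:
  [69, 62, 64, 81, 64, 86]
  [47, 73, 73, 82, 73, 73]
  [33, 73, 85, 73, 73, 73]
  [69, 62, 64, 69, 64, 86]
  [69, 86, 73, 91, 91, 91]
  [47, 64, 64, 86, 64, 69]
A^⊗4:
  [69, 64, 64, 86, 64, 81]
  [69, 73, 73, 73, 73, 82]
  [69, 73, 85, 73, 73, 73]
  [69, 64, 64, 86, 64, 69]
  [69, 86, 73, 91, 91, 91]
  [69, 64, 64, 69, 64, 86]
Key observation: the optimum is the walk 2->2->2->4->1, with weight 85 min 85 min 73 min 86 = 73.
Optimal value attained by: walk 2->2->2->4->1.
Answer: (A^⊗4)[2][1] = 73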